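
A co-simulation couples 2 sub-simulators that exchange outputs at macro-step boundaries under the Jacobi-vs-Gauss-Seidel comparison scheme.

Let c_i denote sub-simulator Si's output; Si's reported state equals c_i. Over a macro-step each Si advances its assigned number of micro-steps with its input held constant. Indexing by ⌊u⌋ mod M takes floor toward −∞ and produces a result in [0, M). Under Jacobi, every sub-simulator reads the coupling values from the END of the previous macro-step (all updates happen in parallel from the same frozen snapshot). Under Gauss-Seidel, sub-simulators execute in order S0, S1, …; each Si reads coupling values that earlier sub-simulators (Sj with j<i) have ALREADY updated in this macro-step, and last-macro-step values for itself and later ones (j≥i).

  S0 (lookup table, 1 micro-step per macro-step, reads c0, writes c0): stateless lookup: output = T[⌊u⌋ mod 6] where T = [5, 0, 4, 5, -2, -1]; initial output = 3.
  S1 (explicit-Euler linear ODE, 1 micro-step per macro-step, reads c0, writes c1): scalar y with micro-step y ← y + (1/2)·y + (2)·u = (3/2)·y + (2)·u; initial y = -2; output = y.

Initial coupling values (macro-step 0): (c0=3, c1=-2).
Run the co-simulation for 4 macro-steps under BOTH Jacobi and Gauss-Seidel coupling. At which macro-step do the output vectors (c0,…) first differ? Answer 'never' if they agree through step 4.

[Jacobi] macro 1: S0 reads c0=3 → after 1×micro: 5; S1 reads c0=3 → after 1×micro: 3 ⇒ (c0=5, c1=3)
[Jacobi] macro 2: S0 reads c0=5 → after 1×micro: -1; S1 reads c0=5 → after 1×micro: 29/2 ⇒ (c0=-1, c1=29/2)
[Jacobi] macro 3: S0 reads c0=-1 → after 1×micro: -1; S1 reads c0=-1 → after 1×micro: 79/4 ⇒ (c0=-1, c1=79/4)
[Jacobi] macro 4: S0 reads c0=-1 → after 1×micro: -1; S1 reads c0=-1 → after 1×micro: 221/8 ⇒ (c0=-1, c1=221/8)
[Gauss-Seidel] macro 1: S0 reads c0=3 → after 1×micro: 5; S1 reads c0=5 → after 1×micro: 7 ⇒ (c0=5, c1=7)
[Gauss-Seidel] macro 2: S0 reads c0=5 → after 1×micro: -1; S1 reads c0=-1 → after 1×micro: 17/2 ⇒ (c0=-1, c1=17/2)
[Gauss-Seidel] macro 3: S0 reads c0=-1 → after 1×micro: -1; S1 reads c0=-1 → after 1×micro: 43/4 ⇒ (c0=-1, c1=43/4)
[Gauss-Seidel] macro 4: S0 reads c0=-1 → after 1×micro: -1; S1 reads c0=-1 → after 1×micro: 113/8 ⇒ (c0=-1, c1=113/8)

first divergence at macro-step: 1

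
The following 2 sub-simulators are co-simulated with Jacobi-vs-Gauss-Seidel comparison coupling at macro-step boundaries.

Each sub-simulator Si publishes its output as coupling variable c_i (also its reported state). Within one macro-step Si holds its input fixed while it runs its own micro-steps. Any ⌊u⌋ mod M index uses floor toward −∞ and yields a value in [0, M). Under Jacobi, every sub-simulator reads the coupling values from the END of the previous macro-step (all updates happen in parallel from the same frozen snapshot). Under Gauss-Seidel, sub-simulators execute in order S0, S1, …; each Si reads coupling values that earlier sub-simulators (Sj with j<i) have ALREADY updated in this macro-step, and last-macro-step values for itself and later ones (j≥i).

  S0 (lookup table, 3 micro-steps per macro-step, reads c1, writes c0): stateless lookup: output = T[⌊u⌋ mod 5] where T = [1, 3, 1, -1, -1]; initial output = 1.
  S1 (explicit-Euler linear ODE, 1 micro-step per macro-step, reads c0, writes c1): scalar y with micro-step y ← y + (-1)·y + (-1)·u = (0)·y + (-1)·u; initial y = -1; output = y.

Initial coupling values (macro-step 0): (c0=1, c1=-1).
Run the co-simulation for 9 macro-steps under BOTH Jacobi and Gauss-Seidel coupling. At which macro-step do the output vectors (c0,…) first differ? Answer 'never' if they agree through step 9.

first divergence at macro-step: 1

[Jacobi] macro 1: S0 reads c1=-1 → after 3×micro: -1; S1 reads c0=1 → after 1×micro: -1 ⇒ (c0=-1, c1=-1)
[Jacobi] macro 2: S0 reads c1=-1 → after 3×micro: -1; S1 reads c0=-1 → after 1×micro: 1 ⇒ (c0=-1, c1=1)
[Jacobi] macro 3: S0 reads c1=1 → after 3×micro: 3; S1 reads c0=-1 → after 1×micro: 1 ⇒ (c0=3, c1=1)
[Jacobi] macro 4: S0 reads c1=1 → after 3×micro: 3; S1 reads c0=3 → after 1×micro: -3 ⇒ (c0=3, c1=-3)
[Jacobi] macro 5: S0 reads c1=-3 → after 3×micro: 1; S1 reads c0=3 → after 1×micro: -3 ⇒ (c0=1, c1=-3)
[Jacobi] macro 6: S0 reads c1=-3 → after 3×micro: 1; S1 reads c0=1 → after 1×micro: -1 ⇒ (c0=1, c1=-1)
[Jacobi] macro 7: S0 reads c1=-1 → after 3×micro: -1; S1 reads c0=1 → after 1×micro: -1 ⇒ (c0=-1, c1=-1)
[Jacobi] macro 8: S0 reads c1=-1 → after 3×micro: -1; S1 reads c0=-1 → after 1×micro: 1 ⇒ (c0=-1, c1=1)
[Jacobi] macro 9: S0 reads c1=1 → after 3×micro: 3; S1 reads c0=-1 → after 1×micro: 1 ⇒ (c0=3, c1=1)
[Gauss-Seidel] macro 1: S0 reads c1=-1 → after 3×micro: -1; S1 reads c0=-1 → after 1×micro: 1 ⇒ (c0=-1, c1=1)
[Gauss-Seidel] macro 2: S0 reads c1=1 → after 3×micro: 3; S1 reads c0=3 → after 1×micro: -3 ⇒ (c0=3, c1=-3)
[Gauss-Seidel] macro 3: S0 reads c1=-3 → after 3×micro: 1; S1 reads c0=1 → after 1×micro: -1 ⇒ (c0=1, c1=-1)
[Gauss-Seidel] macro 4: S0 reads c1=-1 → after 3×micro: -1; S1 reads c0=-1 → after 1×micro: 1 ⇒ (c0=-1, c1=1)
[Gauss-Seidel] macro 5: S0 reads c1=1 → after 3×micro: 3; S1 reads c0=3 → after 1×micro: -3 ⇒ (c0=3, c1=-3)
[Gauss-Seidel] macro 6: S0 reads c1=-3 → after 3×micro: 1; S1 reads c0=1 → after 1×micro: -1 ⇒ (c0=1, c1=-1)
[Gauss-Seidel] macro 7: S0 reads c1=-1 → after 3×micro: -1; S1 reads c0=-1 → after 1×micro: 1 ⇒ (c0=-1, c1=1)
[Gauss-Seidel] macro 8: S0 reads c1=1 → after 3×micro: 3; S1 reads c0=3 → after 1×micro: -3 ⇒ (c0=3, c1=-3)
[Gauss-Seidel] macro 9: S0 reads c1=-3 → after 3×micro: 1; S1 reads c0=1 → after 1×micro: -1 ⇒ (c0=1, c1=-1)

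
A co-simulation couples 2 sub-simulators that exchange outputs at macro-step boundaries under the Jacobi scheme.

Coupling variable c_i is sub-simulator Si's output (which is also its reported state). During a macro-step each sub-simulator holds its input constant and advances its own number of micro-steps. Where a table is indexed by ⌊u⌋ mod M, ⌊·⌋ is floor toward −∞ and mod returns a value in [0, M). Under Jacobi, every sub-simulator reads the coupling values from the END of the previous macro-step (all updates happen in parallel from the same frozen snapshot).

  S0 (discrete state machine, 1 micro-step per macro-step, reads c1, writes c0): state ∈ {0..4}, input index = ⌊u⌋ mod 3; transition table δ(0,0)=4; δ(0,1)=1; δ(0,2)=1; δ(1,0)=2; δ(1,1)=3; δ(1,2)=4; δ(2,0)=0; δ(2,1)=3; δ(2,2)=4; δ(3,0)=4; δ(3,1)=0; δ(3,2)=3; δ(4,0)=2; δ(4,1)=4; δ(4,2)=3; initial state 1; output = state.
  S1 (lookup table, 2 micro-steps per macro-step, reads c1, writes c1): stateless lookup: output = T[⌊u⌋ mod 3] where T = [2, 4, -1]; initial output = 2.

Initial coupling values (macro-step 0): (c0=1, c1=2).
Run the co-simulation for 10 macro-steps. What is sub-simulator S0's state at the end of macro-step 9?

macro 1: S0 reads c1=2 → after 1×micro: 4; S1 reads c1=2 → after 2×micro: -1 ⇒ (c0=4, c1=-1)
macro 2: S0 reads c1=-1 → after 1×micro: 3; S1 reads c1=-1 → after 2×micro: -1 ⇒ (c0=3, c1=-1)
macro 3: S0 reads c1=-1 → after 1×micro: 3; S1 reads c1=-1 → after 2×micro: -1 ⇒ (c0=3, c1=-1)
macro 4: S0 reads c1=-1 → after 1×micro: 3; S1 reads c1=-1 → after 2×micro: -1 ⇒ (c0=3, c1=-1)
macro 5: S0 reads c1=-1 → after 1×micro: 3; S1 reads c1=-1 → after 2×micro: -1 ⇒ (c0=3, c1=-1)
macro 6: S0 reads c1=-1 → after 1×micro: 3; S1 reads c1=-1 → after 2×micro: -1 ⇒ (c0=3, c1=-1)
macro 7: S0 reads c1=-1 → after 1×micro: 3; S1 reads c1=-1 → after 2×micro: -1 ⇒ (c0=3, c1=-1)
macro 8: S0 reads c1=-1 → after 1×micro: 3; S1 reads c1=-1 → after 2×micro: -1 ⇒ (c0=3, c1=-1)
macro 9: S0 reads c1=-1 → after 1×micro: 3; S1 reads c1=-1 → after 2×micro: -1 ⇒ (c0=3, c1=-1)
macro 10: S0 reads c1=-1 → after 1×micro: 3; S1 reads c1=-1 → after 2×micro: -1 ⇒ (c0=3, c1=-1)

S0 state at macro-step 9 = 3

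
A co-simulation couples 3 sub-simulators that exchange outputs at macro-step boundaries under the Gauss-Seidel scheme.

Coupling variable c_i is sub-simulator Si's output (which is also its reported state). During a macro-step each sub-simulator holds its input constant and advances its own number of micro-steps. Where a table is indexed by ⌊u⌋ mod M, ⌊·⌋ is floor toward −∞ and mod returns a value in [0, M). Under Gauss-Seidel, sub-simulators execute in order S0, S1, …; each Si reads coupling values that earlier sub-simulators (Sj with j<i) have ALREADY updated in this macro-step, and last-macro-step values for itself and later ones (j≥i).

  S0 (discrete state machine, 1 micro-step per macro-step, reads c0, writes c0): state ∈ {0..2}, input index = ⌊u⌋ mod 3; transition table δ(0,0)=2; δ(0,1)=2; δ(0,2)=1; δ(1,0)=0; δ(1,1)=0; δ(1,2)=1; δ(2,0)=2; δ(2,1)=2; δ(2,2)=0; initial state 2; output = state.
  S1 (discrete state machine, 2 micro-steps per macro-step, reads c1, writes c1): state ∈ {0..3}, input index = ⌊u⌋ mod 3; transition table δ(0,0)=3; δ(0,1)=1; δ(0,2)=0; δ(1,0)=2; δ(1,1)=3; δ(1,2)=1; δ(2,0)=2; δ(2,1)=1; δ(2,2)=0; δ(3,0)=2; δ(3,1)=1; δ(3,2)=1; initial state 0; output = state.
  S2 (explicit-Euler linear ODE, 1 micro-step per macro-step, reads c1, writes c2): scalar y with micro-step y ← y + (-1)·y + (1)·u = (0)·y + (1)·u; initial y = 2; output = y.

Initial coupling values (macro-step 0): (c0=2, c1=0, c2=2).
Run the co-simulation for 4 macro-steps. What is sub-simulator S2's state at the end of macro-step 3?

S2 state at macro-step 3 = 2

macro 1: S0 reads c0=2 → after 1×micro: 0; S1 reads c1=0 → after 2×micro: 2; S2 reads c1=2 → after 1×micro: 2 ⇒ (c0=0, c1=2, c2=2)
macro 2: S0 reads c0=0 → after 1×micro: 2; S1 reads c1=2 → after 2×micro: 0; S2 reads c1=0 → after 1×micro: 0 ⇒ (c0=2, c1=0, c2=0)
macro 3: S0 reads c0=2 → after 1×micro: 0; S1 reads c1=0 → after 2×micro: 2; S2 reads c1=2 → after 1×micro: 2 ⇒ (c0=0, c1=2, c2=2)
macro 4: S0 reads c0=0 → after 1×micro: 2; S1 reads c1=2 → after 2×micro: 0; S2 reads c1=0 → after 1×micro: 0 ⇒ (c0=2, c1=0, c2=0)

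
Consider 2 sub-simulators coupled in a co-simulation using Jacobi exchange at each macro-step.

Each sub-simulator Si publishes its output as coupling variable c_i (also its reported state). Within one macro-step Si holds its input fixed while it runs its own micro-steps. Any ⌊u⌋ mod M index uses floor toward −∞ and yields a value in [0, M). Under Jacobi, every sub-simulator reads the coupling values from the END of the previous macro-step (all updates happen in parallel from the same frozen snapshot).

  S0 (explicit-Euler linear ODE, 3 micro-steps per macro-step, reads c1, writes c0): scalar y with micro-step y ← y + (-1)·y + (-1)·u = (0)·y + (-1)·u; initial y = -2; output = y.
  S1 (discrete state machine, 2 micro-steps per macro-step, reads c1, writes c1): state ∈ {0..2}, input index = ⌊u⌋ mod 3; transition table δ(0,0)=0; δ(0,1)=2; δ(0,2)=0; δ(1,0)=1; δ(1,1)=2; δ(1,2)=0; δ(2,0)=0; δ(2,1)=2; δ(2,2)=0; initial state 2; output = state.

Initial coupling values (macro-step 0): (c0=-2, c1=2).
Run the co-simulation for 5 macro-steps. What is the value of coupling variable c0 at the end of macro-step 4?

macro 1: S0 reads c1=2 → after 3×micro: -2; S1 reads c1=2 → after 2×micro: 0 ⇒ (c0=-2, c1=0)
macro 2: S0 reads c1=0 → after 3×micro: 0; S1 reads c1=0 → after 2×micro: 0 ⇒ (c0=0, c1=0)
macro 3: S0 reads c1=0 → after 3×micro: 0; S1 reads c1=0 → after 2×micro: 0 ⇒ (c0=0, c1=0)
macro 4: S0 reads c1=0 → after 3×micro: 0; S1 reads c1=0 → after 2×micro: 0 ⇒ (c0=0, c1=0)
macro 5: S0 reads c1=0 → after 3×micro: 0; S1 reads c1=0 → after 2×micro: 0 ⇒ (c0=0, c1=0)

c0 at macro-step 4 = 0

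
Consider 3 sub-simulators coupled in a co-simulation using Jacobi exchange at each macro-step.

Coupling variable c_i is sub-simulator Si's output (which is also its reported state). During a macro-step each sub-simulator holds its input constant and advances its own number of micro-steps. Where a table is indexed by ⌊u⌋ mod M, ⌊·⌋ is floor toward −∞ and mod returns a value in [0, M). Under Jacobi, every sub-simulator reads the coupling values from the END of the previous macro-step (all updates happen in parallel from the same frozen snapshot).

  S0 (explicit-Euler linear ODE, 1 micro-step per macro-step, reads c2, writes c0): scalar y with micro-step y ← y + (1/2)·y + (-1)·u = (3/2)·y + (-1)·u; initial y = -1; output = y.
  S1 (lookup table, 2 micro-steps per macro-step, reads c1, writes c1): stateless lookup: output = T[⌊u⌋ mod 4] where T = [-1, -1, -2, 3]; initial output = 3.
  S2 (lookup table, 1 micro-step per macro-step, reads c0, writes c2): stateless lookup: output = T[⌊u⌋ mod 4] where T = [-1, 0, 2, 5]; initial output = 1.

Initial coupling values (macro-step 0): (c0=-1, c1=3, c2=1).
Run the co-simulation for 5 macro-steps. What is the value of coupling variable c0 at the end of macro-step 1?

macro 1: S0 reads c2=1 → after 1×micro: -5/2; S1 reads c1=3 → after 2×micro: 3; S2 reads c0=-1 → after 1×micro: 5 ⇒ (c0=-5/2, c1=3, c2=5)
macro 2: S0 reads c2=5 → after 1×micro: -35/4; S1 reads c1=3 → after 2×micro: 3; S2 reads c0=-5/2 → after 1×micro: 0 ⇒ (c0=-35/4, c1=3, c2=0)
macro 3: S0 reads c2=0 → after 1×micro: -105/8; S1 reads c1=3 → after 2×micro: 3; S2 reads c0=-35/4 → after 1×micro: 5 ⇒ (c0=-105/8, c1=3, c2=5)
macro 4: S0 reads c2=5 → after 1×micro: -395/16; S1 reads c1=3 → after 2×micro: 3; S2 reads c0=-105/8 → after 1×micro: 2 ⇒ (c0=-395/16, c1=3, c2=2)
macro 5: S0 reads c2=2 → after 1×micro: -1249/32; S1 reads c1=3 → after 2×micro: 3; S2 reads c0=-395/16 → after 1×micro: 5 ⇒ (c0=-1249/32, c1=3, c2=5)

c0 at macro-step 1 = -5/2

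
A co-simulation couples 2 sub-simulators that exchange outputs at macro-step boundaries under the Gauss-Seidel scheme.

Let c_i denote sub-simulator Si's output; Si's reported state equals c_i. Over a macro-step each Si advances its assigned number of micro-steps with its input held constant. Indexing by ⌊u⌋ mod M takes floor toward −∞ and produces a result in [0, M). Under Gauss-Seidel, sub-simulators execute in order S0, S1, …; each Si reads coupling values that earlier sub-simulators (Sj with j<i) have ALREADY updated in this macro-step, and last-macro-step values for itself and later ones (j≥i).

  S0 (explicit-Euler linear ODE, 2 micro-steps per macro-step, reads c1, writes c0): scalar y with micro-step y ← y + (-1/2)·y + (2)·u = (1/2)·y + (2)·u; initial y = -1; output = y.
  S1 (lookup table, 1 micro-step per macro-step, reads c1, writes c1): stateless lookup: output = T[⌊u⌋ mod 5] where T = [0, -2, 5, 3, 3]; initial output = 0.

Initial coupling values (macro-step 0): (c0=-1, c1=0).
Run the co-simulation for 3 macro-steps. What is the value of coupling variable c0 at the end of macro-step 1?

macro 1: S0 reads c1=0 → after 2×micro: -1/4; S1 reads c1=0 → after 1×micro: 0 ⇒ (c0=-1/4, c1=0)
macro 2: S0 reads c1=0 → after 2×micro: -1/16; S1 reads c1=0 → after 1×micro: 0 ⇒ (c0=-1/16, c1=0)
macro 3: S0 reads c1=0 → after 2×micro: -1/64; S1 reads c1=0 → after 1×micro: 0 ⇒ (c0=-1/64, c1=0)

c0 at macro-step 1 = -1/4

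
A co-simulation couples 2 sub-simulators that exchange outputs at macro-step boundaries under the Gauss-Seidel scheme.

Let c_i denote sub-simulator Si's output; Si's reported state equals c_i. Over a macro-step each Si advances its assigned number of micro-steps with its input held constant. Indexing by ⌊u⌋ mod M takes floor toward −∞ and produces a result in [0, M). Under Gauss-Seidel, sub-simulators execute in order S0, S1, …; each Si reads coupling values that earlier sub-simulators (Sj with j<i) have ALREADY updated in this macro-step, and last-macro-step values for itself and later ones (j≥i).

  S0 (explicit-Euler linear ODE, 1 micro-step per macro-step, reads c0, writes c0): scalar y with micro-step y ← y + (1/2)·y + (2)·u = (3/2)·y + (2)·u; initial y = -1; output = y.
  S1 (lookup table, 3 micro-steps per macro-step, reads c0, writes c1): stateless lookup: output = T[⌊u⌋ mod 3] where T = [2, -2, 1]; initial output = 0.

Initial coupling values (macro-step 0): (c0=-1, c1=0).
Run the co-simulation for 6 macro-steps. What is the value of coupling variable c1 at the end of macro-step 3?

macro 1: S0 reads c0=-1 → after 1×micro: -7/2; S1 reads c0=-7/2 → after 3×micro: 1 ⇒ (c0=-7/2, c1=1)
macro 2: S0 reads c0=-7/2 → after 1×micro: -49/4; S1 reads c0=-49/4 → after 3×micro: 1 ⇒ (c0=-49/4, c1=1)
macro 3: S0 reads c0=-49/4 → after 1×micro: -343/8; S1 reads c0=-343/8 → after 3×micro: 1 ⇒ (c0=-343/8, c1=1)
macro 4: S0 reads c0=-343/8 → after 1×micro: -2401/16; S1 reads c0=-2401/16 → after 3×micro: 1 ⇒ (c0=-2401/16, c1=1)
macro 5: S0 reads c0=-2401/16 → after 1×micro: -16807/32; S1 reads c0=-16807/32 → after 3×micro: 1 ⇒ (c0=-16807/32, c1=1)
macro 6: S0 reads c0=-16807/32 → after 1×micro: -117649/64; S1 reads c0=-117649/64 → after 3×micro: 2 ⇒ (c0=-117649/64, c1=2)

c1 at macro-step 3 = 1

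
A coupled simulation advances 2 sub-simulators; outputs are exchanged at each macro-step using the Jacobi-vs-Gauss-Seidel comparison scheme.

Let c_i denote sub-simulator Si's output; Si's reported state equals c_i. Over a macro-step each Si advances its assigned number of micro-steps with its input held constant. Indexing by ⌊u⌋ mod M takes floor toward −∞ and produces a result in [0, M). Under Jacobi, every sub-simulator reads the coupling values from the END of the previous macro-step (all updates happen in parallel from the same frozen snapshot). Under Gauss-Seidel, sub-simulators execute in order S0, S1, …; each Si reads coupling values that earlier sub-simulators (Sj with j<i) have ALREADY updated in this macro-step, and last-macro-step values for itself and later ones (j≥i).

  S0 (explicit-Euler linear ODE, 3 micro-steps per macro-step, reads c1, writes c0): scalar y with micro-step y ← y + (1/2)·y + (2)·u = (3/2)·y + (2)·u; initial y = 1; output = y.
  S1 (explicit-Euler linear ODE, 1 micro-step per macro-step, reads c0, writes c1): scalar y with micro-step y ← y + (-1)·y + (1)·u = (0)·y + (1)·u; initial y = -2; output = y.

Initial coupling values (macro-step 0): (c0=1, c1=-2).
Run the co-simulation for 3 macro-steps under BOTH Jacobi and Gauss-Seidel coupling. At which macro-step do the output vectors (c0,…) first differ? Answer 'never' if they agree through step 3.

first divergence at macro-step: 1

[Jacobi] macro 1: S0 reads c1=-2 → after 3×micro: -125/8; S1 reads c0=1 → after 1×micro: 1 ⇒ (c0=-125/8, c1=1)
[Jacobi] macro 2: S0 reads c1=1 → after 3×micro: -2767/64; S1 reads c0=-125/8 → after 1×micro: -125/8 ⇒ (c0=-2767/64, c1=-125/8)
[Jacobi] macro 3: S0 reads c1=-125/8 → after 3×micro: -150709/512; S1 reads c0=-2767/64 → after 1×micro: -2767/64 ⇒ (c0=-150709/512, c1=-2767/64)
[Gauss-Seidel] macro 1: S0 reads c1=-2 → after 3×micro: -125/8; S1 reads c0=-125/8 → after 1×micro: -125/8 ⇒ (c0=-125/8, c1=-125/8)
[Gauss-Seidel] macro 2: S0 reads c1=-125/8 → after 3×micro: -12875/64; S1 reads c0=-12875/64 → after 1×micro: -12875/64 ⇒ (c0=-12875/64, c1=-12875/64)
[Gauss-Seidel] macro 3: S0 reads c1=-12875/64 → after 3×micro: -1326125/512; S1 reads c0=-1326125/512 → after 1×micro: -1326125/512 ⇒ (c0=-1326125/512, c1=-1326125/512)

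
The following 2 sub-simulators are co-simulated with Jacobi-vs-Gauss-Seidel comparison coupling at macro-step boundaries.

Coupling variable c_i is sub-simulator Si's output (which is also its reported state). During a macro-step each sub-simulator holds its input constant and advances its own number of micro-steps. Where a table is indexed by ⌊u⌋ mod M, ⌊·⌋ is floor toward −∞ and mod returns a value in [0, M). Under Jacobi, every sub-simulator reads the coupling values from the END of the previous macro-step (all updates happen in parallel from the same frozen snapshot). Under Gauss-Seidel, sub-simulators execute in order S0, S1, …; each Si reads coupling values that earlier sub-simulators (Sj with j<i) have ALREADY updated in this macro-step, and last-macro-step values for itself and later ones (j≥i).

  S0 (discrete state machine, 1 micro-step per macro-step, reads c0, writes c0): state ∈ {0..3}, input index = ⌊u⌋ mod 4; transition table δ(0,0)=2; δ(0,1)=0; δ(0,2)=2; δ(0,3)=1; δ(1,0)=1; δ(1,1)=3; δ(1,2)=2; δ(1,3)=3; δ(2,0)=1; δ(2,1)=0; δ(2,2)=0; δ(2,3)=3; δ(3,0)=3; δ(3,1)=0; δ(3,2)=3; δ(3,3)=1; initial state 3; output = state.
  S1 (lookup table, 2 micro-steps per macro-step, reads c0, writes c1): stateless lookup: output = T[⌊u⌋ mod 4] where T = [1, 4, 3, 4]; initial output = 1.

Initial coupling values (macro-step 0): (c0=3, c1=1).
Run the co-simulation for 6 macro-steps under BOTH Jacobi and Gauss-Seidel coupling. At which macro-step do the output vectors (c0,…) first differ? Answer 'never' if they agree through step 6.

first divergence at macro-step: never

[Jacobi] macro 1: S0 reads c0=3 → after 1×micro: 1; S1 reads c0=3 → after 2×micro: 4 ⇒ (c0=1, c1=4)
[Jacobi] macro 2: S0 reads c0=1 → after 1×micro: 3; S1 reads c0=1 → after 2×micro: 4 ⇒ (c0=3, c1=4)
[Jacobi] macro 3: S0 reads c0=3 → after 1×micro: 1; S1 reads c0=3 → after 2×micro: 4 ⇒ (c0=1, c1=4)
[Jacobi] macro 4: S0 reads c0=1 → after 1×micro: 3; S1 reads c0=1 → after 2×micro: 4 ⇒ (c0=3, c1=4)
[Jacobi] macro 5: S0 reads c0=3 → after 1×micro: 1; S1 reads c0=3 → after 2×micro: 4 ⇒ (c0=1, c1=4)
[Jacobi] macro 6: S0 reads c0=1 → after 1×micro: 3; S1 reads c0=1 → after 2×micro: 4 ⇒ (c0=3, c1=4)
[Gauss-Seidel] macro 1: S0 reads c0=3 → after 1×micro: 1; S1 reads c0=1 → after 2×micro: 4 ⇒ (c0=1, c1=4)
[Gauss-Seidel] macro 2: S0 reads c0=1 → after 1×micro: 3; S1 reads c0=3 → after 2×micro: 4 ⇒ (c0=3, c1=4)
[Gauss-Seidel] macro 3: S0 reads c0=3 → after 1×micro: 1; S1 reads c0=1 → after 2×micro: 4 ⇒ (c0=1, c1=4)
[Gauss-Seidel] macro 4: S0 reads c0=1 → after 1×micro: 3; S1 reads c0=3 → after 2×micro: 4 ⇒ (c0=3, c1=4)
[Gauss-Seidel] macro 5: S0 reads c0=3 → after 1×micro: 1; S1 reads c0=1 → after 2×micro: 4 ⇒ (c0=1, c1=4)
[Gauss-Seidel] macro 6: S0 reads c0=1 → after 1×micro: 3; S1 reads c0=3 → after 2×micro: 4 ⇒ (c0=3, c1=4)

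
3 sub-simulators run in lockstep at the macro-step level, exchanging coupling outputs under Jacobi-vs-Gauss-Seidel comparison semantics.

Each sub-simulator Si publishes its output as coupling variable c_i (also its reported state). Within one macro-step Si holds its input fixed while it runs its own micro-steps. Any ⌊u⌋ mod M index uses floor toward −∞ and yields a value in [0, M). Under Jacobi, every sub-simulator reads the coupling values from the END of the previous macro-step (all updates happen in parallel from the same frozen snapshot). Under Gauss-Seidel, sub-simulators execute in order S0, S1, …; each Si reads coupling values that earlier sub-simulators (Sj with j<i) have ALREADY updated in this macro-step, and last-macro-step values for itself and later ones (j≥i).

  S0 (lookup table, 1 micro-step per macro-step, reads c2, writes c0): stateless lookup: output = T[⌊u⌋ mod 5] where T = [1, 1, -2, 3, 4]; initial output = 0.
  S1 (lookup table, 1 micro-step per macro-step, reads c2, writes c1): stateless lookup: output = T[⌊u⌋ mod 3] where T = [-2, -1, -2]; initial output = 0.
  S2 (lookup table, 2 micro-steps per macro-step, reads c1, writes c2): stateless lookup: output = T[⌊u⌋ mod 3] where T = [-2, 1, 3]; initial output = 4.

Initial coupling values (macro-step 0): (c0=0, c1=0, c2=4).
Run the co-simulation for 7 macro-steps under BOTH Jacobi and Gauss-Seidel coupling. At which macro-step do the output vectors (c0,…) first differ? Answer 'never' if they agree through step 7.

first divergence at macro-step: 1

[Jacobi] macro 1: S0 reads c2=4 → after 1×micro: 4; S1 reads c2=4 → after 1×micro: -1; S2 reads c1=0 → after 2×micro: -2 ⇒ (c0=4, c1=-1, c2=-2)
[Jacobi] macro 2: S0 reads c2=-2 → after 1×micro: 3; S1 reads c2=-2 → after 1×micro: -1; S2 reads c1=-1 → after 2×micro: 3 ⇒ (c0=3, c1=-1, c2=3)
[Jacobi] macro 3: S0 reads c2=3 → after 1×micro: 3; S1 reads c2=3 → after 1×micro: -2; S2 reads c1=-1 → after 2×micro: 3 ⇒ (c0=3, c1=-2, c2=3)
[Jacobi] macro 4: S0 reads c2=3 → after 1×micro: 3; S1 reads c2=3 → after 1×micro: -2; S2 reads c1=-2 → after 2×micro: 1 ⇒ (c0=3, c1=-2, c2=1)
[Jacobi] macro 5: S0 reads c2=1 → after 1×micro: 1; S1 reads c2=1 → after 1×micro: -1; S2 reads c1=-2 → after 2×micro: 1 ⇒ (c0=1, c1=-1, c2=1)
[Jacobi] macro 6: S0 reads c2=1 → after 1×micro: 1; S1 reads c2=1 → after 1×micro: -1; S2 reads c1=-1 → after 2×micro: 3 ⇒ (c0=1, c1=-1, c2=3)
[Jacobi] macro 7: S0 reads c2=3 → after 1×micro: 3; S1 reads c2=3 → after 1×micro: -2; S2 reads c1=-1 → after 2×micro: 3 ⇒ (c0=3, c1=-2, c2=3)
[Gauss-Seidel] macro 1: S0 reads c2=4 → after 1×micro: 4; S1 reads c2=4 → after 1×micro: -1; S2 reads c1=-1 → after 2×micro: 3 ⇒ (c0=4, c1=-1, c2=3)
[Gauss-Seidel] macro 2: S0 reads c2=3 → after 1×micro: 3; S1 reads c2=3 → after 1×micro: -2; S2 reads c1=-2 → after 2×micro: 1 ⇒ (c0=3, c1=-2, c2=1)
[Gauss-Seidel] macro 3: S0 reads c2=1 → after 1×micro: 1; S1 reads c2=1 → after 1×micro: -1; S2 reads c1=-1 → after 2×micro: 3 ⇒ (c0=1, c1=-1, c2=3)
[Gauss-Seidel] macro 4: S0 reads c2=3 → after 1×micro: 3; S1 reads c2=3 → after 1×micro: -2; S2 reads c1=-2 → after 2×micro: 1 ⇒ (c0=3, c1=-2, c2=1)
[Gauss-Seidel] macro 5: S0 reads c2=1 → after 1×micro: 1; S1 reads c2=1 → after 1×micro: -1; S2 reads c1=-1 → after 2×micro: 3 ⇒ (c0=1, c1=-1, c2=3)
[Gauss-Seidel] macro 6: S0 reads c2=3 → after 1×micro: 3; S1 reads c2=3 → after 1×micro: -2; S2 reads c1=-2 → after 2×micro: 1 ⇒ (c0=3, c1=-2, c2=1)
[Gauss-Seidel] macro 7: S0 reads c2=1 → after 1×micro: 1; S1 reads c2=1 → after 1×micro: -1; S2 reads c1=-1 → after 2×micro: 3 ⇒ (c0=1, c1=-1, c2=3)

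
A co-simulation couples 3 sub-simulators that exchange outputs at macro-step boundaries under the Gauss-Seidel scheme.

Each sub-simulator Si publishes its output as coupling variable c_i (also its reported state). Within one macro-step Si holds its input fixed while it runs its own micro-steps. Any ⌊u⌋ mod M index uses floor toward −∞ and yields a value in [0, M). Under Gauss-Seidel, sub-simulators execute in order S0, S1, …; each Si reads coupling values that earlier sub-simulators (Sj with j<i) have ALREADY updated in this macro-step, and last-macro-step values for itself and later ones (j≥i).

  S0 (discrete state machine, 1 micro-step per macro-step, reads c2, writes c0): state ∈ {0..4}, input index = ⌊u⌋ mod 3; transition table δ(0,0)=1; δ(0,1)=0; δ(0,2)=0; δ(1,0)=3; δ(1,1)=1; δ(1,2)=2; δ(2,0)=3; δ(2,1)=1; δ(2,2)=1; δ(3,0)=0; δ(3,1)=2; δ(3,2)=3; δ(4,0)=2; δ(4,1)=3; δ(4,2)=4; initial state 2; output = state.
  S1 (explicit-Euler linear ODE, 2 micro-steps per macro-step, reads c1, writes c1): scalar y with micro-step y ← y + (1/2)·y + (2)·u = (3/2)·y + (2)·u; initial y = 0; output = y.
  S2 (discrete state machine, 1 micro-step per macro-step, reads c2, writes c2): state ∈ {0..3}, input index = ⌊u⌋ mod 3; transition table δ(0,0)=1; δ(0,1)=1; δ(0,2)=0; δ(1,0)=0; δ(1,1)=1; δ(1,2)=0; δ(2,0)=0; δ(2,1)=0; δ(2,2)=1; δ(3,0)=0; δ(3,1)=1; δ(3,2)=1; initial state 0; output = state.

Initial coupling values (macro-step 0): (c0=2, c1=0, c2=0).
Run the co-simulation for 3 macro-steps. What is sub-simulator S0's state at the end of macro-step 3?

macro 1: S0 reads c2=0 → after 1×micro: 3; S1 reads c1=0 → after 2×micro: 0; S2 reads c2=0 → after 1×micro: 1 ⇒ (c0=3, c1=0, c2=1)
macro 2: S0 reads c2=1 → after 1×micro: 2; S1 reads c1=0 → after 2×micro: 0; S2 reads c2=1 → after 1×micro: 1 ⇒ (c0=2, c1=0, c2=1)
macro 3: S0 reads c2=1 → after 1×micro: 1; S1 reads c1=0 → after 2×micro: 0; S2 reads c2=1 → after 1×micro: 1 ⇒ (c0=1, c1=0, c2=1)

S0 state at macro-step 3 = 1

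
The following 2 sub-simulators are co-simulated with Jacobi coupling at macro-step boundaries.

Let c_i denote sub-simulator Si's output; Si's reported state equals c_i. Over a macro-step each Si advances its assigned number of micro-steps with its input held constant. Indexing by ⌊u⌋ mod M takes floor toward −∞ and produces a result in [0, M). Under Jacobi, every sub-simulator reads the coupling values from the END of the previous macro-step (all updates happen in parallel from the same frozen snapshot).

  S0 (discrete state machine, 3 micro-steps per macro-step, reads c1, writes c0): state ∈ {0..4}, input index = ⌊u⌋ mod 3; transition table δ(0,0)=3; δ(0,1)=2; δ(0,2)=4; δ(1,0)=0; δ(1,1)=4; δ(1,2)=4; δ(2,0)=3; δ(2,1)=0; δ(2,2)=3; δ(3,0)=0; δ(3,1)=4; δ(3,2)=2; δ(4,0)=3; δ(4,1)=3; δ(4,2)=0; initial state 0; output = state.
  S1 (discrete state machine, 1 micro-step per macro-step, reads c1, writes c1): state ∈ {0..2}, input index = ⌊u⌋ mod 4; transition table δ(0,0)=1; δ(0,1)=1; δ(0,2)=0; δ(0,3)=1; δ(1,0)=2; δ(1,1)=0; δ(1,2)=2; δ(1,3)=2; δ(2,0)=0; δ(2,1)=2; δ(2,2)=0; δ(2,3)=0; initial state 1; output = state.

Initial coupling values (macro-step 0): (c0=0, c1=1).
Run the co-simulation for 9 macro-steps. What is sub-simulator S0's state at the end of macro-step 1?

macro 1: S0 reads c1=1 → after 3×micro: 2; S1 reads c1=1 → after 1×micro: 0 ⇒ (c0=2, c1=0)
macro 2: S0 reads c1=0 → after 3×micro: 3; S1 reads c1=0 → after 1×micro: 1 ⇒ (c0=3, c1=1)
macro 3: S0 reads c1=1 → after 3×micro: 4; S1 reads c1=1 → after 1×micro: 0 ⇒ (c0=4, c1=0)
macro 4: S0 reads c1=0 → after 3×micro: 3; S1 reads c1=0 → after 1×micro: 1 ⇒ (c0=3, c1=1)
macro 5: S0 reads c1=1 → after 3×micro: 4; S1 reads c1=1 → after 1×micro: 0 ⇒ (c0=4, c1=0)
macro 6: S0 reads c1=0 → after 3×micro: 3; S1 reads c1=0 → after 1×micro: 1 ⇒ (c0=3, c1=1)
macro 7: S0 reads c1=1 → after 3×micro: 4; S1 reads c1=1 → after 1×micro: 0 ⇒ (c0=4, c1=0)
macro 8: S0 reads c1=0 → after 3×micro: 3; S1 reads c1=0 → after 1×micro: 1 ⇒ (c0=3, c1=1)
macro 9: S0 reads c1=1 → after 3×micro: 4; S1 reads c1=1 → after 1×micro: 0 ⇒ (c0=4, c1=0)

S0 state at macro-step 1 = 2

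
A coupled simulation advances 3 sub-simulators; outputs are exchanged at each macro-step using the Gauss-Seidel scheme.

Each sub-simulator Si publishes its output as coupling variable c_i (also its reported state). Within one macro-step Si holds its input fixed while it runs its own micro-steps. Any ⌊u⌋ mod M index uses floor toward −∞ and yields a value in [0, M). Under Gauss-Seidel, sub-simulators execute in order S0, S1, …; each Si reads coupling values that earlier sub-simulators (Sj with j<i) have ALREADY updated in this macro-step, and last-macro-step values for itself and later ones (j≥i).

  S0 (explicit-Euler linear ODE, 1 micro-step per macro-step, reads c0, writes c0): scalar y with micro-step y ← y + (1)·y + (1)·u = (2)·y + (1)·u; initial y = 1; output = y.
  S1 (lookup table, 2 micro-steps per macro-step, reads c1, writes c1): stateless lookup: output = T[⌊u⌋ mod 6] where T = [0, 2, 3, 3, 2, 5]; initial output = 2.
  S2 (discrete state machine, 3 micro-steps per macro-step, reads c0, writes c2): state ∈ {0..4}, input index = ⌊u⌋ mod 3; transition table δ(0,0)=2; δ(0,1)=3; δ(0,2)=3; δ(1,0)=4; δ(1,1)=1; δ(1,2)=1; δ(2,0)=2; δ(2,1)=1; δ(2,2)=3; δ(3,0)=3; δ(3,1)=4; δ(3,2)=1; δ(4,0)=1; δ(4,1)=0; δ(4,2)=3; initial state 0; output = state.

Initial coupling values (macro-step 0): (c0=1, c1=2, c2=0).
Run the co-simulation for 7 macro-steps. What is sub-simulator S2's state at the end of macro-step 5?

macro 1: S0 reads c0=1 → after 1×micro: 3; S1 reads c1=2 → after 2×micro: 3; S2 reads c0=3 → after 3×micro: 2 ⇒ (c0=3, c1=3, c2=2)
macro 2: S0 reads c0=3 → after 1×micro: 9; S1 reads c1=3 → after 2×micro: 3; S2 reads c0=9 → after 3×micro: 2 ⇒ (c0=9, c1=3, c2=2)
macro 3: S0 reads c0=9 → after 1×micro: 27; S1 reads c1=3 → after 2×micro: 3; S2 reads c0=27 → after 3×micro: 2 ⇒ (c0=27, c1=3, c2=2)
macro 4: S0 reads c0=27 → after 1×micro: 81; S1 reads c1=3 → after 2×micro: 3; S2 reads c0=81 → after 3×micro: 2 ⇒ (c0=81, c1=3, c2=2)
macro 5: S0 reads c0=81 → after 1×micro: 243; S1 reads c1=3 → after 2×micro: 3; S2 reads c0=243 → after 3×micro: 2 ⇒ (c0=243, c1=3, c2=2)
macro 6: S0 reads c0=243 → after 1×micro: 729; S1 reads c1=3 → after 2×micro: 3; S2 reads c0=729 → after 3×micro: 2 ⇒ (c0=729, c1=3, c2=2)
macro 7: S0 reads c0=729 → after 1×micro: 2187; S1 reads c1=3 → after 2×micro: 3; S2 reads c0=2187 → after 3×micro: 2 ⇒ (c0=2187, c1=3, c2=2)

S2 state at macro-step 5 = 2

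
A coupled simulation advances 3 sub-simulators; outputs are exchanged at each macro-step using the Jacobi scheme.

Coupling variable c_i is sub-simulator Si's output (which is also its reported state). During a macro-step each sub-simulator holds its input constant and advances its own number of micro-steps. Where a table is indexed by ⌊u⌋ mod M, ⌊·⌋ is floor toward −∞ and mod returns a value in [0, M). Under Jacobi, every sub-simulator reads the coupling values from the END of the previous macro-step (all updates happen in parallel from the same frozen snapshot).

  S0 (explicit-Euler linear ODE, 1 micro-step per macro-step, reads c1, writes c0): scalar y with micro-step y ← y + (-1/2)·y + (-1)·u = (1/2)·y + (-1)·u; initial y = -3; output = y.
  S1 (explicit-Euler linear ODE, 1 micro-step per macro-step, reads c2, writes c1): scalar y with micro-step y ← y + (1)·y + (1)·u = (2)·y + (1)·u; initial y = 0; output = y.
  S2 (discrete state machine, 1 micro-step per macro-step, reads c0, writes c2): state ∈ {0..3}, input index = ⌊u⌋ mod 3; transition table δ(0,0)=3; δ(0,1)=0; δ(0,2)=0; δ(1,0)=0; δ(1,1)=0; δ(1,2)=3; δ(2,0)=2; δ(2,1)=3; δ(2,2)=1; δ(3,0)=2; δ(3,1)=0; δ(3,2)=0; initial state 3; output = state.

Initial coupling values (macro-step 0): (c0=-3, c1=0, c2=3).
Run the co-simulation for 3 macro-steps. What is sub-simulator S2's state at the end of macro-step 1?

S2 state at macro-step 1 = 2

macro 1: S0 reads c1=0 → after 1×micro: -3/2; S1 reads c2=3 → after 1×micro: 3; S2 reads c0=-3 → after 1×micro: 2 ⇒ (c0=-3/2, c1=3, c2=2)
macro 2: S0 reads c1=3 → after 1×micro: -15/4; S1 reads c2=2 → after 1×micro: 8; S2 reads c0=-3/2 → after 1×micro: 3 ⇒ (c0=-15/4, c1=8, c2=3)
macro 3: S0 reads c1=8 → after 1×micro: -79/8; S1 reads c2=3 → after 1×micro: 19; S2 reads c0=-15/4 → after 1×micro: 0 ⇒ (c0=-79/8, c1=19, c2=0)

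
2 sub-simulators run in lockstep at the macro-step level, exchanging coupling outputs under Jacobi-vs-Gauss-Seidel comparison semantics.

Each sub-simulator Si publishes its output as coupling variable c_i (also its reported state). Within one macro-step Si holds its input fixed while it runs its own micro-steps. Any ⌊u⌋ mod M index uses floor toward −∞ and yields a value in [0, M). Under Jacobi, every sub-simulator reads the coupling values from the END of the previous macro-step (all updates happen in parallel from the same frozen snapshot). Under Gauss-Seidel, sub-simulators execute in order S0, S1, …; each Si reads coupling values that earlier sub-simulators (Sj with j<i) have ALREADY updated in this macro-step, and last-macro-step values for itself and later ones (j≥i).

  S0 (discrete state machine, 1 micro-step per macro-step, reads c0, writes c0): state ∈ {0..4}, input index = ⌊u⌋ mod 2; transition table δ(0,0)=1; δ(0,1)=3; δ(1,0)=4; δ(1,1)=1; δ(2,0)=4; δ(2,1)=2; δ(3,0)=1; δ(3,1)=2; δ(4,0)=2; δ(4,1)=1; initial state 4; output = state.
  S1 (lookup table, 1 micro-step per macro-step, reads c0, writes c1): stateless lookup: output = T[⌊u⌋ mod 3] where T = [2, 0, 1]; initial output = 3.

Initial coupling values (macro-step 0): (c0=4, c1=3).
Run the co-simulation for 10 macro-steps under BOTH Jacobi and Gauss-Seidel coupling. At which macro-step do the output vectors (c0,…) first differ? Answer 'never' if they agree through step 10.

first divergence at macro-step: 1

[Jacobi] macro 1: S0 reads c0=4 → after 1×micro: 2; S1 reads c0=4 → after 1×micro: 0 ⇒ (c0=2, c1=0)
[Jacobi] macro 2: S0 reads c0=2 → after 1×micro: 4; S1 reads c0=2 → after 1×micro: 1 ⇒ (c0=4, c1=1)
[Jacobi] macro 3: S0 reads c0=4 → after 1×micro: 2; S1 reads c0=4 → after 1×micro: 0 ⇒ (c0=2, c1=0)
[Jacobi] macro 4: S0 reads c0=2 → after 1×micro: 4; S1 reads c0=2 → after 1×micro: 1 ⇒ (c0=4, c1=1)
[Jacobi] macro 5: S0 reads c0=4 → after 1×micro: 2; S1 reads c0=4 → after 1×micro: 0 ⇒ (c0=2, c1=0)
[Jacobi] macro 6: S0 reads c0=2 → after 1×micro: 4; S1 reads c0=2 → after 1×micro: 1 ⇒ (c0=4, c1=1)
[Jacobi] macro 7: S0 reads c0=4 → after 1×micro: 2; S1 reads c0=4 → after 1×micro: 0 ⇒ (c0=2, c1=0)
[Jacobi] macro 8: S0 reads c0=2 → after 1×micro: 4; S1 reads c0=2 → after 1×micro: 1 ⇒ (c0=4, c1=1)
[Jacobi] macro 9: S0 reads c0=4 → after 1×micro: 2; S1 reads c0=4 → after 1×micro: 0 ⇒ (c0=2, c1=0)
[Jacobi] macro 10: S0 reads c0=2 → after 1×micro: 4; S1 reads c0=2 → after 1×micro: 1 ⇒ (c0=4, c1=1)
[Gauss-Seidel] macro 1: S0 reads c0=4 → after 1×micro: 2; S1 reads c0=2 → after 1×micro: 1 ⇒ (c0=2, c1=1)
[Gauss-Seidel] macro 2: S0 reads c0=2 → after 1×micro: 4; S1 reads c0=4 → after 1×micro: 0 ⇒ (c0=4, c1=0)
[Gauss-Seidel] macro 3: S0 reads c0=4 → after 1×micro: 2; S1 reads c0=2 → after 1×micro: 1 ⇒ (c0=2, c1=1)
[Gauss-Seidel] macro 4: S0 reads c0=2 → after 1×micro: 4; S1 reads c0=4 → after 1×micro: 0 ⇒ (c0=4, c1=0)
[Gauss-Seidel] macro 5: S0 reads c0=4 → after 1×micro: 2; S1 reads c0=2 → after 1×micro: 1 ⇒ (c0=2, c1=1)
[Gauss-Seidel] macro 6: S0 reads c0=2 → after 1×micro: 4; S1 reads c0=4 → after 1×micro: 0 ⇒ (c0=4, c1=0)
[Gauss-Seidel] macro 7: S0 reads c0=4 → after 1×micro: 2; S1 reads c0=2 → after 1×micro: 1 ⇒ (c0=2, c1=1)
[Gauss-Seidel] macro 8: S0 reads c0=2 → after 1×micro: 4; S1 reads c0=4 → after 1×micro: 0 ⇒ (c0=4, c1=0)
[Gauss-Seidel] macro 9: S0 reads c0=4 → after 1×micro: 2; S1 reads c0=2 → after 1×micro: 1 ⇒ (c0=2, c1=1)
[Gauss-Seidel] macro 10: S0 reads c0=2 → after 1×micro: 4; S1 reads c0=4 → after 1×micro: 0 ⇒ (c0=4, c1=0)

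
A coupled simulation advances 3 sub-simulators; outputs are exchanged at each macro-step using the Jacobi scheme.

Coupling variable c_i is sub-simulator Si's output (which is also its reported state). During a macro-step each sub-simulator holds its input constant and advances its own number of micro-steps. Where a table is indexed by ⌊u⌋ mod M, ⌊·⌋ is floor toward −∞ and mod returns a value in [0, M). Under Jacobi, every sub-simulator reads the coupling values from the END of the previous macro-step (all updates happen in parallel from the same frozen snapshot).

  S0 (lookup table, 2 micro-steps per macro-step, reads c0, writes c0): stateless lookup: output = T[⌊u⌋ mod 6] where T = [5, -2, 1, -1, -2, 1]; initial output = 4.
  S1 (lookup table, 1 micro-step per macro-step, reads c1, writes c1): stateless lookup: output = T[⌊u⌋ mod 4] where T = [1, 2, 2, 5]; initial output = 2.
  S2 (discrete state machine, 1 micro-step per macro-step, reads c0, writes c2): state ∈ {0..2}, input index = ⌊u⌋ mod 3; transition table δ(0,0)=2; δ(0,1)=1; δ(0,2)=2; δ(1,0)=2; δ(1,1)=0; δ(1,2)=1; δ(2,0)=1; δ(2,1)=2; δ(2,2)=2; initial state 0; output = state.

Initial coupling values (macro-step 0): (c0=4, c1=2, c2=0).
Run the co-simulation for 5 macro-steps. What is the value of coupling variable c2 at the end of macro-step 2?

c2 at macro-step 2 = 0

macro 1: S0 reads c0=4 → after 2×micro: -2; S1 reads c1=2 → after 1×micro: 2; S2 reads c0=4 → after 1×micro: 1 ⇒ (c0=-2, c1=2, c2=1)
macro 2: S0 reads c0=-2 → after 2×micro: -2; S1 reads c1=2 → after 1×micro: 2; S2 reads c0=-2 → after 1×micro: 0 ⇒ (c0=-2, c1=2, c2=0)
macro 3: S0 reads c0=-2 → after 2×micro: -2; S1 reads c1=2 → after 1×micro: 2; S2 reads c0=-2 → after 1×micro: 1 ⇒ (c0=-2, c1=2, c2=1)
macro 4: S0 reads c0=-2 → after 2×micro: -2; S1 reads c1=2 → after 1×micro: 2; S2 reads c0=-2 → after 1×micro: 0 ⇒ (c0=-2, c1=2, c2=0)
macro 5: S0 reads c0=-2 → after 2×micro: -2; S1 reads c1=2 → after 1×micro: 2; S2 reads c0=-2 → after 1×micro: 1 ⇒ (c0=-2, c1=2, c2=1)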